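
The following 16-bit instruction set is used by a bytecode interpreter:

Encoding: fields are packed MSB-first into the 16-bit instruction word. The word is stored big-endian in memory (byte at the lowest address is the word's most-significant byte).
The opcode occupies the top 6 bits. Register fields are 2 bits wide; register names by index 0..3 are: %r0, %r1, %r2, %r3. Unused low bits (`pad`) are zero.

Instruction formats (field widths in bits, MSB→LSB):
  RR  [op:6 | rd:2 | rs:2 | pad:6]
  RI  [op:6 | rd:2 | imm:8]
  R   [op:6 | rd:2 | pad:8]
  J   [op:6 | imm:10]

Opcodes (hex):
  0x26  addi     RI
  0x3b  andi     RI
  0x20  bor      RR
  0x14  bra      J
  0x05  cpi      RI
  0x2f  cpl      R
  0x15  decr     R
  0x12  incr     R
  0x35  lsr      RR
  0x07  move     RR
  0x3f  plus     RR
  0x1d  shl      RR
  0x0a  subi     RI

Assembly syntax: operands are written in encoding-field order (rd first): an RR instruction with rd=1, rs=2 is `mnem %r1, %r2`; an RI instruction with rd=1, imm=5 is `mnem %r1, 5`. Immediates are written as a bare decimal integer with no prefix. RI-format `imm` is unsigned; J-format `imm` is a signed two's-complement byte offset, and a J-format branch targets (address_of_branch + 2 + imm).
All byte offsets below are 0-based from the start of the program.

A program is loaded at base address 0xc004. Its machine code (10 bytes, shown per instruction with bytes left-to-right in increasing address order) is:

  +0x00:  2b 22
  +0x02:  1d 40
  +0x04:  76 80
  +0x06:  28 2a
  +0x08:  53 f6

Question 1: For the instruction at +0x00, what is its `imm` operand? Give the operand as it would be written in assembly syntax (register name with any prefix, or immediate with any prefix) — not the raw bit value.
34

off 0x00: read 2b 22 as big → 0x2b22
  top 6b → 0xa → subi [RI]
  [9:8] rd=3 = %r3
  [7:0] imm=34 = 34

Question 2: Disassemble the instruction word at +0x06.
subi %r0, 42

@+06  big-endian(28 2a) = 0x282a
  top 6b → 0xa → subi [RI]
  rd@[9:8]=0x0 ⇒ %r0
  imm@[7:0]=0x2a ⇒ 42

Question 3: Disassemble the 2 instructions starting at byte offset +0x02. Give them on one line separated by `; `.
move %r1, %r1; shl %r2, %r2

+0x02: 1d 40 ⇒ word 0x1d40 (big)
  opcode bits[15:10]=0x7: move/RR
  [9:8] rd=1 = %r1
  [7:6] rs=1 = %r1
+0x04: 76 80 ⇒ word 0x7680 (big)
  opcode bits[15:10]=0x1d: shl/RR
  [9:8] rd=2 = %r2
  [7:6] rs=2 = %r2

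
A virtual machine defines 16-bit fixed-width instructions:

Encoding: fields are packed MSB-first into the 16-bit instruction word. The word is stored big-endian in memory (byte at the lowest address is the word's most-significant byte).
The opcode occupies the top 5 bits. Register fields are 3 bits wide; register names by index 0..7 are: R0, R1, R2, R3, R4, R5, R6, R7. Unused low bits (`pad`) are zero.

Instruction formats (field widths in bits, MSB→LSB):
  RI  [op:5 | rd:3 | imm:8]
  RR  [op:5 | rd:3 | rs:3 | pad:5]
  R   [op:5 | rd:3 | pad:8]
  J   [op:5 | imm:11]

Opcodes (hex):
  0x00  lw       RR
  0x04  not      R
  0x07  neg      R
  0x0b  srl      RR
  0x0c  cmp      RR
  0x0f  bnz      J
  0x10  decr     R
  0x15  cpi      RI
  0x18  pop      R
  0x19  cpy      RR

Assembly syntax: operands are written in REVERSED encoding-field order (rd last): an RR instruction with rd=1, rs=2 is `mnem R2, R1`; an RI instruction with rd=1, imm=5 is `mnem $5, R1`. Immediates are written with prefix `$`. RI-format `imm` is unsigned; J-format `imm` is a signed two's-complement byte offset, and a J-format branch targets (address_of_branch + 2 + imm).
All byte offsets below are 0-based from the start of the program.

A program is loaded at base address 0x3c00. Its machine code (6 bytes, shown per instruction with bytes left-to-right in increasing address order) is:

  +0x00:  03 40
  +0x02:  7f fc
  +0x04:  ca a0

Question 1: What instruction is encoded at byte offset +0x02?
bnz $-4

off 0x02: read 7f fc as big → 0x7ffc
  opcode bits[15:11]=0xf: bnz/J
  imm@[10:0]=0x7fc (s11→-4) ⇒ $-4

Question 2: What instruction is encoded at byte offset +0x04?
off 0x04: read ca a0 as big → 0xcaa0
  op=0xcaa0>>11=0x19 ⇒ cpy (RR)
  [10:8] rd=2 = R2
  [7:5] rs=5 = R5

cpy R5, R2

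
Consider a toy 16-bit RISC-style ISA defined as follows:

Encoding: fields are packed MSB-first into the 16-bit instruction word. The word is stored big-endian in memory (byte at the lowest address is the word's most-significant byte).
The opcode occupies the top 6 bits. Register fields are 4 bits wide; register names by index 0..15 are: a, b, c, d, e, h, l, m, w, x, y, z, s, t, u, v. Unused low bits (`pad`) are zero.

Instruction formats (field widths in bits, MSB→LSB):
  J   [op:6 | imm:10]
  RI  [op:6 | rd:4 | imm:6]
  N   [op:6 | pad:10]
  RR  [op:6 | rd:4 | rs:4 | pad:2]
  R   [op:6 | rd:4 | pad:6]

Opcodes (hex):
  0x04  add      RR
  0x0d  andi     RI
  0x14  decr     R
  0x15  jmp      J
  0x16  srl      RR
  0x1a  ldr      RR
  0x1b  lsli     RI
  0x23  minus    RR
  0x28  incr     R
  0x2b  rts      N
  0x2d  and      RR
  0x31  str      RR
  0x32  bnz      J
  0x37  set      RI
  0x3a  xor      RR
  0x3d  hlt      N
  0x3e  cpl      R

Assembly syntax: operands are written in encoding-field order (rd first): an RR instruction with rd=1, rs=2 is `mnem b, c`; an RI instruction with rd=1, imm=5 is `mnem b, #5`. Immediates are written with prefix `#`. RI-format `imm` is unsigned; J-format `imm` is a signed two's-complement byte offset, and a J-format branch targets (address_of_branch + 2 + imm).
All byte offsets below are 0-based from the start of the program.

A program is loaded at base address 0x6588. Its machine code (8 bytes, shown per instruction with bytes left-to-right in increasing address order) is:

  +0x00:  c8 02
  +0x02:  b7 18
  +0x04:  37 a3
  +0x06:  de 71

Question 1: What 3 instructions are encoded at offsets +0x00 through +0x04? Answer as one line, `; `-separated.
@+00  big-endian(c8 02) = 0xc802
  top 6b → 0x32 → bnz [J]
  [9:0] imm=2 = #2
@+02  big-endian(b7 18) = 0xb718
  top 6b → 0x2d → and [RR]
  [9:6] rd=12 = s
  [5:2] rs=6 = l
@+04  big-endian(37 a3) = 0x37a3
  top 6b → 0xd → andi [RI]
  [9:6] rd=14 = u
  [5:0] imm=35 = #35

bnz #2; and s, l; andi u, #35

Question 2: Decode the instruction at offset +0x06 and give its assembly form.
off 0x06: read de 71 as big → 0xde71
  opcode bits[15:10]=0x37: set/RI
  [9:6] rd=9 = x
  [5:0] imm=49 = #49

set x, #49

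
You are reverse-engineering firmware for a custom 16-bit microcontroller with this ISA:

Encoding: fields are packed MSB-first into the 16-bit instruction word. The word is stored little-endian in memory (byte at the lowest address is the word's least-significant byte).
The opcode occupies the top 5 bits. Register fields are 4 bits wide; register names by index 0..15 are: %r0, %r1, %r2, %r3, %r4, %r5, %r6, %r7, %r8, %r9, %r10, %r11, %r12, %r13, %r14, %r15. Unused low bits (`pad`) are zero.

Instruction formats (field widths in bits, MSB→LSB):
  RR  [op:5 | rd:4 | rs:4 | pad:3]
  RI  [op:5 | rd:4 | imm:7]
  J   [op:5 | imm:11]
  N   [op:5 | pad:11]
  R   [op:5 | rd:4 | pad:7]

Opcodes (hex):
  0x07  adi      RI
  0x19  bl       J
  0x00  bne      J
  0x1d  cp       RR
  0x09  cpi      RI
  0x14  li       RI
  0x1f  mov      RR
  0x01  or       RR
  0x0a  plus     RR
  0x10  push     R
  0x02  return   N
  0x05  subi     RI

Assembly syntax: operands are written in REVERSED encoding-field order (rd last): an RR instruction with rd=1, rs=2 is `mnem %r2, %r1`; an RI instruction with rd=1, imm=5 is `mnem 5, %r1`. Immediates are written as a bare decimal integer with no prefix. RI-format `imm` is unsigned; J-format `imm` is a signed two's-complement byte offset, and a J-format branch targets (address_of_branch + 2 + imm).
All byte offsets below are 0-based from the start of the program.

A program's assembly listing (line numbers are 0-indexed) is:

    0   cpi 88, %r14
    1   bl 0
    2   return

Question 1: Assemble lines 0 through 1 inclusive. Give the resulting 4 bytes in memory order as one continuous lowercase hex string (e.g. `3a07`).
0. cpi fields op=0x9:5|rd=14:4|imm=88:7 → word 4f58h → 58 4f
1. bl fields op=0x19:5|imm=0:11 → word c800h → 00 c8

584f00c8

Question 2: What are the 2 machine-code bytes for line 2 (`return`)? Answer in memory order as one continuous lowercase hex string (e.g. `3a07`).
line 2 (return): pack op=0x2:5|pad=0:11 = 0x1000; little→ 00 10

0010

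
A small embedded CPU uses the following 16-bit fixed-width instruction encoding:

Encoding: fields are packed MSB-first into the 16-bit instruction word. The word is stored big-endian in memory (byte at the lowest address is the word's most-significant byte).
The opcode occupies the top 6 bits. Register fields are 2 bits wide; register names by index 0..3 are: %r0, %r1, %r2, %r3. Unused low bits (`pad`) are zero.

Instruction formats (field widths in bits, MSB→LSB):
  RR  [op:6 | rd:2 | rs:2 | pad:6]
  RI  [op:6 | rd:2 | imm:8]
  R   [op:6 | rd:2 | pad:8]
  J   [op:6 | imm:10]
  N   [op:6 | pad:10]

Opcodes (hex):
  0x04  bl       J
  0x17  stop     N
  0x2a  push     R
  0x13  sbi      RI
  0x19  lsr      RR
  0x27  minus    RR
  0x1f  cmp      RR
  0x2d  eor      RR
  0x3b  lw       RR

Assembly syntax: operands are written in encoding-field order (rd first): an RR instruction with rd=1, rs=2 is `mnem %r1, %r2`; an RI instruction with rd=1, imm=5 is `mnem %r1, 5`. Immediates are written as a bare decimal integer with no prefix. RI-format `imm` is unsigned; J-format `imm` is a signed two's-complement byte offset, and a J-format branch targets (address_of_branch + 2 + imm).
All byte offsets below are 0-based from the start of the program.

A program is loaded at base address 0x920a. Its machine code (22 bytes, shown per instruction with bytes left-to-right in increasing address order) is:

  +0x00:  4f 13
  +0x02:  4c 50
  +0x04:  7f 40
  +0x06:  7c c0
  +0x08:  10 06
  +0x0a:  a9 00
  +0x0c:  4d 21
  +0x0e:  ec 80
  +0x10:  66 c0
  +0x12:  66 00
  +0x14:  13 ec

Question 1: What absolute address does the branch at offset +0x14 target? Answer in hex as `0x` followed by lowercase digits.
@+14  big-endian(13 ec) = 0x13ec
  opcode bits[15:10]=0x4: bl/J
  imm@[9:0]=0x3ec (s10→-20) ⇒ -20
  target = base 0x920a + off 0x14 + 2 + imm -20 = 0x920c

0x920c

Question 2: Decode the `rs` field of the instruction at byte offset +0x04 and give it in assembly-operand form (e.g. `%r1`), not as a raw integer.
+0x04: 7f 40 ⇒ word 0x7f40 (big)
  opcode bits[15:10]=0x1f: cmp/RR
  rd@[9:8]=0x3 ⇒ %r3
  rs@[7:6]=0x1 ⇒ %r1

%r1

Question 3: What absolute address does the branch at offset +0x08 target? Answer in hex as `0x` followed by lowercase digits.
0x921a

off 0x08: read 10 06 as big → 0x1006
  top 6b → 0x4 → bl [J]
  imm: (w>>0)&0x3ff=0x6 → 6
  target = base 0x920a + off 0x08 + 2 + imm 6 = 0x921a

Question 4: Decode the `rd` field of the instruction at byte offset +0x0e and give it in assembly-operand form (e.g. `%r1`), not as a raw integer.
[0e] ec 80 → 0xec80
  top 6b → 0x3b → lw [RR]
  [9:8] rd=0 = %r0
  [7:6] rs=2 = %r2

%r0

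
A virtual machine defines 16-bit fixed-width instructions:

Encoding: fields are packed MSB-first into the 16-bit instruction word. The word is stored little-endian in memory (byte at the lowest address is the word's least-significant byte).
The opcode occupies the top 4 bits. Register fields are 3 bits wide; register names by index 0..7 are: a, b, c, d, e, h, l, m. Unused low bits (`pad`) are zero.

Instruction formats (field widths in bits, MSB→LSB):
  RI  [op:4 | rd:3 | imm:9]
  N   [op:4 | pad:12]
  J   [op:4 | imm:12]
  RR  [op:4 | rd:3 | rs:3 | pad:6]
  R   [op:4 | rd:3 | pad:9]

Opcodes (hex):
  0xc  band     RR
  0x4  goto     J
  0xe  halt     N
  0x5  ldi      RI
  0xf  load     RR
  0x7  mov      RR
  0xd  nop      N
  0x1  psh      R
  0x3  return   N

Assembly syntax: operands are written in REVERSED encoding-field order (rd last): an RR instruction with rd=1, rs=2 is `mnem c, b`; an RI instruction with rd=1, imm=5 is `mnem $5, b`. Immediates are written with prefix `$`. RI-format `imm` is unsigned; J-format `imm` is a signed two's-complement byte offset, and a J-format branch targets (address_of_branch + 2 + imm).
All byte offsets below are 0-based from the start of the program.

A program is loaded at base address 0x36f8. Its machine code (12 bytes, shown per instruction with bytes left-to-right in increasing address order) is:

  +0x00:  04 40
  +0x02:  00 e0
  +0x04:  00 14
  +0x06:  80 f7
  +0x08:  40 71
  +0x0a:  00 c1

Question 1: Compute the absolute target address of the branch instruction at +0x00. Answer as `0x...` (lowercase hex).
0x36fe

@+00  little-endian(04 40) = 0x4004
  opcode bits[15:12]=0x4: goto/J
  imm@[11:0]=0x4 ⇒ $4
  target = base 0x36f8 + off 0x00 + 2 + imm 4 = 0x36fe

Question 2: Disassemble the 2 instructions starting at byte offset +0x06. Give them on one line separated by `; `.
@+06  little-endian(80 f7) = 0xf780
  opcode bits[15:12]=0xf: load/RR
  rd: (w>>9)&0x7=0x3 → d
  rs: (w>>6)&0x7=0x6 → l
@+08  little-endian(40 71) = 0x7140
  opcode bits[15:12]=0x7: mov/RR
  rd: (w>>9)&0x7=0x0 → a
  rs: (w>>6)&0x7=0x5 → h

load l, d; mov h, a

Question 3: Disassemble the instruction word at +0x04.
psh c

[04] 00 14 → 0x1400
  top 4b → 0x1 → psh [R]
  [11:9] rd=2 = c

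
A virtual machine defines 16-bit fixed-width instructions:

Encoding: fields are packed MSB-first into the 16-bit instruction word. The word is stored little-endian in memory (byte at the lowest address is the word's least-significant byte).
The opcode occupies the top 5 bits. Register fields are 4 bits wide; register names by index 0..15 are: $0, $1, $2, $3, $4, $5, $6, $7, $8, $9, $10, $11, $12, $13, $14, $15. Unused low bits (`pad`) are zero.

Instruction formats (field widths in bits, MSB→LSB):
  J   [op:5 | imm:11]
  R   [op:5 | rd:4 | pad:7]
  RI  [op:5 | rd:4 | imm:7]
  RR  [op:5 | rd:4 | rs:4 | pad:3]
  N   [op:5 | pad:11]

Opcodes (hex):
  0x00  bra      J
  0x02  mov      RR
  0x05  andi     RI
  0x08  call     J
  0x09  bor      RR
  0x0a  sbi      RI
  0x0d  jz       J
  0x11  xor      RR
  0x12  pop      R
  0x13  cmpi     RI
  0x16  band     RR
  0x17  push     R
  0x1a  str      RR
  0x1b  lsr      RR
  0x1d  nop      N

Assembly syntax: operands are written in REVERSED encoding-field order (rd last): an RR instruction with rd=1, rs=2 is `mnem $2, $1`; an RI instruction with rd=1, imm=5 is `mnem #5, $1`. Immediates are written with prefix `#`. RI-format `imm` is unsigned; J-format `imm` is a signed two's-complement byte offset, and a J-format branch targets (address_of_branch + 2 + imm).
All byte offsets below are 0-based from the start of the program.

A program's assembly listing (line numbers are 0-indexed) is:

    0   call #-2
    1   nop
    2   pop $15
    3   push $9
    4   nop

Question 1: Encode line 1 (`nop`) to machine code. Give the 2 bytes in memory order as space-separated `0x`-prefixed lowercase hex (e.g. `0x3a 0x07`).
line 1 (nop): pack op=0x1d:5|pad=0:11 = 0xe800; little→ 00 e8

0x00 0xe8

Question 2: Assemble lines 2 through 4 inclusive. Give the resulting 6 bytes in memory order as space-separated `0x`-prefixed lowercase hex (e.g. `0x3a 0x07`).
0x80 0x97 0x80 0xbc 0x00 0xe8

line 2 (pop): pack op=0x12:5|rd=15:4|pad=0:7 = 0x9780; little→ 80 97
line 3 (push): pack op=0x17:5|rd=9:4|pad=0:7 = 0xbc80; little→ 80 bc
line 4 (nop): pack op=0x1d:5|pad=0:11 = 0xe800; little→ 00 e8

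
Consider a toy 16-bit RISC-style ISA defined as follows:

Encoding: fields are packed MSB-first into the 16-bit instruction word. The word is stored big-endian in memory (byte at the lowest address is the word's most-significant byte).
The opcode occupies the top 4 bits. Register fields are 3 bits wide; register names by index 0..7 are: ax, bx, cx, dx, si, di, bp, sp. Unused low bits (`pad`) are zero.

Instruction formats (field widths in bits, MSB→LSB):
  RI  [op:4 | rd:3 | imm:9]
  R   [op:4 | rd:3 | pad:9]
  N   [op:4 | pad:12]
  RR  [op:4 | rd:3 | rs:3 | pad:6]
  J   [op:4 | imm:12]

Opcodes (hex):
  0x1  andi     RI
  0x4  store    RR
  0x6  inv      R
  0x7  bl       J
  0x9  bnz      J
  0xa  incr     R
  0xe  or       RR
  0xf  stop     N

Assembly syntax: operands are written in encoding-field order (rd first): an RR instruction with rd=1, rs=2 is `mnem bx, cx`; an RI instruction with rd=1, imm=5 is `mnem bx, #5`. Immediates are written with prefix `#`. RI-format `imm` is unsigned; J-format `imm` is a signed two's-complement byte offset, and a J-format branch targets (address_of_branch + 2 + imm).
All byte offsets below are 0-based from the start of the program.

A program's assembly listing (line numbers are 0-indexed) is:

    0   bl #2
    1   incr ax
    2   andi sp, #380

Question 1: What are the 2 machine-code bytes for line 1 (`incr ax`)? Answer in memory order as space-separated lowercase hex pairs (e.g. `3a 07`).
a0 00

L1: incr op=0xa:4|rd=0:3|pad=0:9 ⇒ 0xa000 ⇒ big a0 00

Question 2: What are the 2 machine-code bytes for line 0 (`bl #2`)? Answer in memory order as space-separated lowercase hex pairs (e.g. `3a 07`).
0. bl fields op=0x7:4|imm=2:12 → word 7002h → 70 02

70 02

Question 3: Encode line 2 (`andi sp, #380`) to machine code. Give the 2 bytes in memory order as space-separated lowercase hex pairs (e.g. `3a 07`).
1f 7c

2. andi fields op=0x1:4|rd=7:3|imm=380:9 → word 1f7ch → 1f 7c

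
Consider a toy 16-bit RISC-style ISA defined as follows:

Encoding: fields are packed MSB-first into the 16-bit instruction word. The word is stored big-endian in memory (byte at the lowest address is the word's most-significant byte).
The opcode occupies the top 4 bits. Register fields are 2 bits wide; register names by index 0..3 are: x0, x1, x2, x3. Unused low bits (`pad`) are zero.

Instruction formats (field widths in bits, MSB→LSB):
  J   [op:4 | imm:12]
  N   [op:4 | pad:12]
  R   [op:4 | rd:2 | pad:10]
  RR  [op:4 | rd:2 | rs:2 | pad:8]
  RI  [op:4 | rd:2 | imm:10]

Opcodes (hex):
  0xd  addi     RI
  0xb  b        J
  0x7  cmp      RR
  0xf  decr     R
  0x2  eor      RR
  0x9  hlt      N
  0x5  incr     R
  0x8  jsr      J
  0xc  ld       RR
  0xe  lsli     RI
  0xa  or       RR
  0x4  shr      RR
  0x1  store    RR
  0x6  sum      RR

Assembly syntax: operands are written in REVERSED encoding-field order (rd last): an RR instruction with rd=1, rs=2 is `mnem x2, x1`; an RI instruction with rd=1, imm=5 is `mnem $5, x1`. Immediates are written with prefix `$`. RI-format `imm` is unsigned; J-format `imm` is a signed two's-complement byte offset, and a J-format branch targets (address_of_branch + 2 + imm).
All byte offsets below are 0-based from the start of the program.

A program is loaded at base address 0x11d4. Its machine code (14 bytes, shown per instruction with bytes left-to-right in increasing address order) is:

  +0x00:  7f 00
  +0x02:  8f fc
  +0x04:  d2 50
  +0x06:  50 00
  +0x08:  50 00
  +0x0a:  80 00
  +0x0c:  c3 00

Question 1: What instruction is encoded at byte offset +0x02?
jsr $-4

+0x02: 8f fc ⇒ word 0x8ffc (big)
  top 4b → 0x8 → jsr [J]
  imm@[11:0]=0xffc (s12→-4) ⇒ $-4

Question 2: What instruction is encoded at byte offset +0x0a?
@+0a  big-endian(80 00) = 0x8000
  op=0x8000>>12=0x8 ⇒ jsr (J)
  imm: (w>>0)&0xfff=0x0 → $0

jsr $0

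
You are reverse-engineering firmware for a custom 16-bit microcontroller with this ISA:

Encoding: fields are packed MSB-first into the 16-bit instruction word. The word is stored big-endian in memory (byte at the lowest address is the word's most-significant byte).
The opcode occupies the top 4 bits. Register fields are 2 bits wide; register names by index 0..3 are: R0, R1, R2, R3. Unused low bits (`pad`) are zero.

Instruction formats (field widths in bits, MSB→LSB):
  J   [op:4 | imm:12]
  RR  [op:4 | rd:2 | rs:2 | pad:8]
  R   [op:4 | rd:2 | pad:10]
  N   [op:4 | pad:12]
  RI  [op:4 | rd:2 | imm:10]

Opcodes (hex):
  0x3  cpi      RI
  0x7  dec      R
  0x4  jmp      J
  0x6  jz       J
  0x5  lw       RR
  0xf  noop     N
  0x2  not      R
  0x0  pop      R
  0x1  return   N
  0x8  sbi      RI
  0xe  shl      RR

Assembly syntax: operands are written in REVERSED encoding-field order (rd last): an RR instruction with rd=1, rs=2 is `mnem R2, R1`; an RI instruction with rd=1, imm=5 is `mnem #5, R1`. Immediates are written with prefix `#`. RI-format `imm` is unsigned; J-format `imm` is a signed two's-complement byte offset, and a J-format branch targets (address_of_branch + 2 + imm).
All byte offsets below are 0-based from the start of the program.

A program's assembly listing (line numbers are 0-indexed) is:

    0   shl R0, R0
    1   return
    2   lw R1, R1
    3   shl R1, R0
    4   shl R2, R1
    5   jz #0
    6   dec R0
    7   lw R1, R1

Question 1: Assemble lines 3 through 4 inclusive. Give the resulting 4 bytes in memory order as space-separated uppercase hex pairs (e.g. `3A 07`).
E1 00 E6 00

3. shl fields op=0xe:4|rd=0:2|rs=1:2|pad=0:8 → word e100h → e1 00
4. shl fields op=0xe:4|rd=1:2|rs=2:2|pad=0:8 → word e600h → e6 00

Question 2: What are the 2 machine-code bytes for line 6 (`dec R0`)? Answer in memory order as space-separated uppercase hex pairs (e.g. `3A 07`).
6. dec fields op=0x7:4|rd=0:2|pad=0:10 → word 7000h → 70 00

70 00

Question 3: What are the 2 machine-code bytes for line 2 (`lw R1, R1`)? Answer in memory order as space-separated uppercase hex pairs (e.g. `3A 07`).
55 00

line 2 (lw): pack op=0x5:4|rd=1:2|rs=1:2|pad=0:8 = 0x5500; big→ 55 00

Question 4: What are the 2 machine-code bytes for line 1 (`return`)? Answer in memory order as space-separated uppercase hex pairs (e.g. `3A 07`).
10 00

L1: return op=0x1:4|pad=0:12 ⇒ 0x1000 ⇒ big 10 00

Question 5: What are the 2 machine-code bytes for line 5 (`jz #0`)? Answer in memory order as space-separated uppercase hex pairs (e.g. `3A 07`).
5. jz fields op=0x6:4|imm=0:12 → word 6000h → 60 00

60 00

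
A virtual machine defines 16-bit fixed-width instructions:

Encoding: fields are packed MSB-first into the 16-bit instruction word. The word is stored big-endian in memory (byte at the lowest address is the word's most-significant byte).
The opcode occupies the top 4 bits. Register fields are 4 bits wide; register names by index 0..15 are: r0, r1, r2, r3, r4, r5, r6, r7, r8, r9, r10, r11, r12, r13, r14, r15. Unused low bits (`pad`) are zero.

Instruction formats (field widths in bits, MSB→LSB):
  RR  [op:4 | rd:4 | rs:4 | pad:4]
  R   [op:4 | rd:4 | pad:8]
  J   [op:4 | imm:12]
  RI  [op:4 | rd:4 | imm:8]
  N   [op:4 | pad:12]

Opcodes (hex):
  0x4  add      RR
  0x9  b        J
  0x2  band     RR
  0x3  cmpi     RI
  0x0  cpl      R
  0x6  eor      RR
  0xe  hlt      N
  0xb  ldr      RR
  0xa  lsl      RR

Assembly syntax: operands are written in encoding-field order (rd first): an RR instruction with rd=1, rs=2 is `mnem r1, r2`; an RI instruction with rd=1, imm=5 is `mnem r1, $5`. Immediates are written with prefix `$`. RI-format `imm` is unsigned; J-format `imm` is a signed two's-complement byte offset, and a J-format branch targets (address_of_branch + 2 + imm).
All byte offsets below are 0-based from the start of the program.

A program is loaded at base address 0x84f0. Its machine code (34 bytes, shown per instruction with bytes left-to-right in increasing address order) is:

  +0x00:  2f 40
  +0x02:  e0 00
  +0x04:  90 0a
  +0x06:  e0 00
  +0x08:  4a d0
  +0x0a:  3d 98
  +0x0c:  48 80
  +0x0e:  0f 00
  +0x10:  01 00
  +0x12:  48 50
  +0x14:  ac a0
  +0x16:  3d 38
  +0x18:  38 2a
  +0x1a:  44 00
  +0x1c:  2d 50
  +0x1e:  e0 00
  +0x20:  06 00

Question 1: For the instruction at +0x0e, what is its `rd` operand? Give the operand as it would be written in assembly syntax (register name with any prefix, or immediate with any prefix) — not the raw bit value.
r15

off 0x0e: read 0f 00 as big → 0x0f00
  top 4b → 0x0 → cpl [R]
  [11:8] rd=15 = r15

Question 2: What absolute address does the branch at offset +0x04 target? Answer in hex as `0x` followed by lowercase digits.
[04] 90 0a → 0x900a
  top 4b → 0x9 → b [J]
  [11:0] imm=10 = $10
  target = base 0x84f0 + off 0x04 + 2 + imm 10 = 0x8500

0x8500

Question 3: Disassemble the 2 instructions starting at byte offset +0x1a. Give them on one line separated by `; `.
add r4, r0; band r13, r5

off 0x1a: read 44 00 as big → 0x4400
  op=0x4400>>12=0x4 ⇒ add (RR)
  [11:8] rd=4 = r4
  [7:4] rs=0 = r0
off 0x1c: read 2d 50 as big → 0x2d50
  op=0x2d50>>12=0x2 ⇒ band (RR)
  [11:8] rd=13 = r13
  [7:4] rs=5 = r5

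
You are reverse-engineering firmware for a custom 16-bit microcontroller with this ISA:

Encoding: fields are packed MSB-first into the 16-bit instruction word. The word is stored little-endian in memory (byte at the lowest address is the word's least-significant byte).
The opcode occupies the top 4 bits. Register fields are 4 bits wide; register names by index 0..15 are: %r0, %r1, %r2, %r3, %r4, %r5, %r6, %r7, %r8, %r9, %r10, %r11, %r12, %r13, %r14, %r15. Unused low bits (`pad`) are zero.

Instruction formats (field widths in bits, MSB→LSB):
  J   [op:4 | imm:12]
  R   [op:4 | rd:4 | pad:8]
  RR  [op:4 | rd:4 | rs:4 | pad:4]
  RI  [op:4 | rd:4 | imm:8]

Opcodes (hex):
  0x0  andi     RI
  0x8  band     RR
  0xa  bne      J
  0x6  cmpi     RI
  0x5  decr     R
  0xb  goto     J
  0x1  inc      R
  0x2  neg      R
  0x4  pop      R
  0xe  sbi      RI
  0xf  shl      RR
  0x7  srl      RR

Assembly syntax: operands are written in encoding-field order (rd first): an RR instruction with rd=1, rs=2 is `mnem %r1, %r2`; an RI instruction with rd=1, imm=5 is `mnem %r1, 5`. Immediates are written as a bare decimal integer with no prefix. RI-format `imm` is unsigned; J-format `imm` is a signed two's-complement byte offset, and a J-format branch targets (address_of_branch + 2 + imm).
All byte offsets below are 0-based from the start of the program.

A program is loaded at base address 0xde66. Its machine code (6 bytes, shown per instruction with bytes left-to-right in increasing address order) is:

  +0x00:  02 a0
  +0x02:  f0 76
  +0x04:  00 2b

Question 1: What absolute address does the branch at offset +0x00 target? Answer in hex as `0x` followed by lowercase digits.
off 0x00: read 02 a0 as little → 0xa002
  opcode bits[15:12]=0xa: bne/J
  [11:0] imm=2 = 2
  target = base 0xde66 + off 0x00 + 2 + imm 2 = 0xde6a

0xde6a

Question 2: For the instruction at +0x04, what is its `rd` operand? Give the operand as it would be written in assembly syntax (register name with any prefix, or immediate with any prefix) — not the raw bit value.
%r11

off 0x04: read 00 2b as little → 0x2b00
  op=0x2b00>>12=0x2 ⇒ neg (R)
  rd: (w>>8)&0xf=0xb → %r11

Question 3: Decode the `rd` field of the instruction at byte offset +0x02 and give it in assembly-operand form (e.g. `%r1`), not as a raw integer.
%r6

+0x02: f0 76 ⇒ word 0x76f0 (little)
  opcode bits[15:12]=0x7: srl/RR
  [11:8] rd=6 = %r6
  [7:4] rs=15 = %r15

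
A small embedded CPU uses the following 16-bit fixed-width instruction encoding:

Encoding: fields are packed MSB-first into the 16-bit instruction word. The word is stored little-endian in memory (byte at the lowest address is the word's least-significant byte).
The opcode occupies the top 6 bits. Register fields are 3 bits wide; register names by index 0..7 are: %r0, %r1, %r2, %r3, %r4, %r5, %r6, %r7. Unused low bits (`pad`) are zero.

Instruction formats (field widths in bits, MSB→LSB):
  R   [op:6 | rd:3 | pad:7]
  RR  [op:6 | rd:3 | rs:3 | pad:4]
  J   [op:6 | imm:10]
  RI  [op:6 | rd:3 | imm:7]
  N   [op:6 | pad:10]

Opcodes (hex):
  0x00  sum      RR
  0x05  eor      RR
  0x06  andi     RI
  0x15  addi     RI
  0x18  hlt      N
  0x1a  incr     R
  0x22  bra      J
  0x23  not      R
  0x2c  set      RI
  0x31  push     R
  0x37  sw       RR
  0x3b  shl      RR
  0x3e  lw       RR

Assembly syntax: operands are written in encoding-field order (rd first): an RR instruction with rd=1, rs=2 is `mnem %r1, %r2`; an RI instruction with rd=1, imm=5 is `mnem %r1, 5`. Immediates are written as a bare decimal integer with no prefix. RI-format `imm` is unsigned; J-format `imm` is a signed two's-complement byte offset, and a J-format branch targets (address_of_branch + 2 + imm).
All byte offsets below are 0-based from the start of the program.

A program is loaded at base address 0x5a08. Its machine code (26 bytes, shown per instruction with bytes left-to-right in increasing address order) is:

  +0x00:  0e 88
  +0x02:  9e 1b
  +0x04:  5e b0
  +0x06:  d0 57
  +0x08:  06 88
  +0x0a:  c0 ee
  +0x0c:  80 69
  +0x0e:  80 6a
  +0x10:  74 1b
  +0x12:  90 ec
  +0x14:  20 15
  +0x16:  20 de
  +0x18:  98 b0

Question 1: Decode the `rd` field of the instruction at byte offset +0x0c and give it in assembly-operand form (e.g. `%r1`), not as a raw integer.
%r3

off 0x0c: read 80 69 as little → 0x6980
  opcode bits[15:10]=0x1a: incr/R
  [9:7] rd=3 = %r3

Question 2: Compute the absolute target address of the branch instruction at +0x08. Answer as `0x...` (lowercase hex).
0x5a18

+0x08: 06 88 ⇒ word 0x8806 (little)
  opcode bits[15:10]=0x22: bra/J
  imm: (w>>0)&0x3ff=0x6 → 6
  target = base 0x5a08 + off 0x08 + 2 + imm 6 = 0x5a18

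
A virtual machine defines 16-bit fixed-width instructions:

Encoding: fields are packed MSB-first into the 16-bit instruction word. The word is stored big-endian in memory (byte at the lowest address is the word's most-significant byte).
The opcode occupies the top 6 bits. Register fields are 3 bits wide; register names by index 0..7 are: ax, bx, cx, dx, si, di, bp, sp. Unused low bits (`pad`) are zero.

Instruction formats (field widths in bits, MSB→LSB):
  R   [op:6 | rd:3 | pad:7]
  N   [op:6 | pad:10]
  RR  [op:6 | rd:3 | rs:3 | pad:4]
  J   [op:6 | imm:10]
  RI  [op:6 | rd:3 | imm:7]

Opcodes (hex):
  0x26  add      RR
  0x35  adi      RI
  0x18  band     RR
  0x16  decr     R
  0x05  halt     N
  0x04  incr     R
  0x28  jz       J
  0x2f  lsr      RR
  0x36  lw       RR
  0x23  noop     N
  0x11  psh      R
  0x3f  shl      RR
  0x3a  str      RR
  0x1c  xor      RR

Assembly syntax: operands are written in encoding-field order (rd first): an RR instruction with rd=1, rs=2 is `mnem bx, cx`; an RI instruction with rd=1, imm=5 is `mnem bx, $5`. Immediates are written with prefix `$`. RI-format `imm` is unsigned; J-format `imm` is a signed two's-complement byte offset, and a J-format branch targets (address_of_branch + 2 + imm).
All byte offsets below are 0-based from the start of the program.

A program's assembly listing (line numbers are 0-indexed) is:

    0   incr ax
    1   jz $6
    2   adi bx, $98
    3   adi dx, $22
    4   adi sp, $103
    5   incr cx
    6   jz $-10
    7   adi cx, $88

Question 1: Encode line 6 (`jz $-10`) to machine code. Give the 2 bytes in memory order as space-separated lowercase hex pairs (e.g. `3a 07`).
a3 f6

line 6 (jz): pack op=0x28:6|imm=-10:10 = 0xa3f6; big→ a3 f6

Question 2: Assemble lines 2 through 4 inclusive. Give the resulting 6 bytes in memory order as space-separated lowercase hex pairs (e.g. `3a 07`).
2. adi fields op=0x35:6|rd=1:3|imm=98:7 → word d4e2h → d4 e2
3. adi fields op=0x35:6|rd=3:3|imm=22:7 → word d596h → d5 96
4. adi fields op=0x35:6|rd=7:3|imm=103:7 → word d7e7h → d7 e7

d4 e2 d5 96 d7 e7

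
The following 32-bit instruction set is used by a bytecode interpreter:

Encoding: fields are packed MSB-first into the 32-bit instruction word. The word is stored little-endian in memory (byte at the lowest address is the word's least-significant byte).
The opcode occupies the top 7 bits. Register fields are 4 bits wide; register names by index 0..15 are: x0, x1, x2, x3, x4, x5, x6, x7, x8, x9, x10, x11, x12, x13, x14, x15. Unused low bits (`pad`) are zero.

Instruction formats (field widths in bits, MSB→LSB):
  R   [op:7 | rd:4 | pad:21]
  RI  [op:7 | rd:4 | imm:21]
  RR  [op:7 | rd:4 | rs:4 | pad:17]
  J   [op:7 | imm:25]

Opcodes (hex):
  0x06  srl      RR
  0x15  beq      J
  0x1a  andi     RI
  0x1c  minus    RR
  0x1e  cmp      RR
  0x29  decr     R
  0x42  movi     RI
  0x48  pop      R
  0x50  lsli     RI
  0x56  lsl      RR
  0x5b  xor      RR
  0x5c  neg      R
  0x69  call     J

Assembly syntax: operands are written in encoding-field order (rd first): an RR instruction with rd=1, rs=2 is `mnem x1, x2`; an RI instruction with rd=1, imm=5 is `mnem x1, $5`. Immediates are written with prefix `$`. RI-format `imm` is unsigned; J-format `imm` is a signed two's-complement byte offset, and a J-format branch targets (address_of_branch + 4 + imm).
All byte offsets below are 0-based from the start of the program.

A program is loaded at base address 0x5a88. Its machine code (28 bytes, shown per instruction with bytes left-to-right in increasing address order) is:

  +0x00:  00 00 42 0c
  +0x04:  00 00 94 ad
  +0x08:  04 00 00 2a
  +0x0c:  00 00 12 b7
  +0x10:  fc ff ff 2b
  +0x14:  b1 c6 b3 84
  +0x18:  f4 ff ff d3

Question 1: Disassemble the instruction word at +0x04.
lsl x12, x10

[04] 00 00 94 ad → 0xad940000
  top 7b → 0x56 → lsl [RR]
  [24:21] rd=12 = x12
  [20:17] rs=10 = x10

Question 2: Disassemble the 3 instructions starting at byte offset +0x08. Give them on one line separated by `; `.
beq $4; xor x8, x9; beq $-4

+0x08: 04 00 00 2a ⇒ word 0x2a000004 (little)
  top 7b → 0x15 → beq [J]
  imm: (w>>0)&0x1ffffff=0x4 → $4
+0x0c: 00 00 12 b7 ⇒ word 0xb7120000 (little)
  top 7b → 0x5b → xor [RR]
  rd: (w>>21)&0xf=0x8 → x8
  rs: (w>>17)&0xf=0x9 → x9
+0x10: fc ff ff 2b ⇒ word 0x2bfffffc (little)
  top 7b → 0x15 → beq [J]
  imm: (w>>0)&0x1ffffff=0x1fffffc (s25→-4) → $-4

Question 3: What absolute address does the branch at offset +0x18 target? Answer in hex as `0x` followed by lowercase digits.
0x5a98

@+18  little-endian(f4 ff ff d3) = 0xd3fffff4
  opcode bits[31:25]=0x69: call/J
  imm: (w>>0)&0x1ffffff=0x1fffff4 (s25→-12) → $-12
  target = base 0x5a88 + off 0x18 + 4 + imm -12 = 0x5a98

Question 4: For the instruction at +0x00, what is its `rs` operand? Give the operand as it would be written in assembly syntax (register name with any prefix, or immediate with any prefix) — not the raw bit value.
x1

+0x00: 00 00 42 0c ⇒ word 0x0c420000 (little)
  opcode bits[31:25]=0x6: srl/RR
  rd: (w>>21)&0xf=0x2 → x2
  rs: (w>>17)&0xf=0x1 → x1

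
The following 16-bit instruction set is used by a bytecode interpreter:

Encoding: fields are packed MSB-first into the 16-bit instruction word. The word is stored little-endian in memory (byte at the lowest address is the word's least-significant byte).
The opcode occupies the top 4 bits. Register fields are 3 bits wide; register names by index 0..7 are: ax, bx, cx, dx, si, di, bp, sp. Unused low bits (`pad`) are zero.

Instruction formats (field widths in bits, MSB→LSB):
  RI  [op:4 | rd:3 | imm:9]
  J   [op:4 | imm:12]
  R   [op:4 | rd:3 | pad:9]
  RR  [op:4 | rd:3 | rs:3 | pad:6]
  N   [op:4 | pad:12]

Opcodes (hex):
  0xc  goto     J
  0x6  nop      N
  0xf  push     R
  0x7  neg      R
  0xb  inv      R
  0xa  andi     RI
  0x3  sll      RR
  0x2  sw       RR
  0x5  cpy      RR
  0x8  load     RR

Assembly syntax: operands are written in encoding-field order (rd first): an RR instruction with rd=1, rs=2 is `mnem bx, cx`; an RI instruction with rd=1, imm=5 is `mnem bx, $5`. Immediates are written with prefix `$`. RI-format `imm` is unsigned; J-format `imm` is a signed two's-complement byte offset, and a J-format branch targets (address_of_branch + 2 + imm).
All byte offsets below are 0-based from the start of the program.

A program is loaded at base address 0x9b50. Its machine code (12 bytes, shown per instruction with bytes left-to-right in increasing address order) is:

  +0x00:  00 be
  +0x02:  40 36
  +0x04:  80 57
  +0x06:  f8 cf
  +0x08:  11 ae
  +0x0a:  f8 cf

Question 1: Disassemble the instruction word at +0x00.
[00] 00 be → 0xbe00
  top 4b → 0xb → inv [R]
  rd@[11:9]=0x7 ⇒ sp

inv sp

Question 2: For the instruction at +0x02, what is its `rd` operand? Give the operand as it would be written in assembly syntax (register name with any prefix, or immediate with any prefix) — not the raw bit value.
dx

off 0x02: read 40 36 as little → 0x3640
  opcode bits[15:12]=0x3: sll/RR
  rd@[11:9]=0x3 ⇒ dx
  rs@[8:6]=0x1 ⇒ bx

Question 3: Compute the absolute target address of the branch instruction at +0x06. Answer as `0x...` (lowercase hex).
off 0x06: read f8 cf as little → 0xcff8
  top 4b → 0xc → goto [J]
  imm@[11:0]=0xff8 (s12→-8) ⇒ $-8
  target = base 0x9b50 + off 0x06 + 2 + imm -8 = 0x9b50

0x9b50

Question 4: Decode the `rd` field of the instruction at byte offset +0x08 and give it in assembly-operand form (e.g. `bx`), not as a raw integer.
sp

off 0x08: read 11 ae as little → 0xae11
  opcode bits[15:12]=0xa: andi/RI
  rd: (w>>9)&0x7=0x7 → sp
  imm: (w>>0)&0x1ff=0x11 → $17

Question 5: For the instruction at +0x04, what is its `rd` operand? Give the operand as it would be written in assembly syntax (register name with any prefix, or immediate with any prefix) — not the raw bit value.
+0x04: 80 57 ⇒ word 0x5780 (little)
  op=0x5780>>12=0x5 ⇒ cpy (RR)
  rd: (w>>9)&0x7=0x3 → dx
  rs: (w>>6)&0x7=0x6 → bp

dx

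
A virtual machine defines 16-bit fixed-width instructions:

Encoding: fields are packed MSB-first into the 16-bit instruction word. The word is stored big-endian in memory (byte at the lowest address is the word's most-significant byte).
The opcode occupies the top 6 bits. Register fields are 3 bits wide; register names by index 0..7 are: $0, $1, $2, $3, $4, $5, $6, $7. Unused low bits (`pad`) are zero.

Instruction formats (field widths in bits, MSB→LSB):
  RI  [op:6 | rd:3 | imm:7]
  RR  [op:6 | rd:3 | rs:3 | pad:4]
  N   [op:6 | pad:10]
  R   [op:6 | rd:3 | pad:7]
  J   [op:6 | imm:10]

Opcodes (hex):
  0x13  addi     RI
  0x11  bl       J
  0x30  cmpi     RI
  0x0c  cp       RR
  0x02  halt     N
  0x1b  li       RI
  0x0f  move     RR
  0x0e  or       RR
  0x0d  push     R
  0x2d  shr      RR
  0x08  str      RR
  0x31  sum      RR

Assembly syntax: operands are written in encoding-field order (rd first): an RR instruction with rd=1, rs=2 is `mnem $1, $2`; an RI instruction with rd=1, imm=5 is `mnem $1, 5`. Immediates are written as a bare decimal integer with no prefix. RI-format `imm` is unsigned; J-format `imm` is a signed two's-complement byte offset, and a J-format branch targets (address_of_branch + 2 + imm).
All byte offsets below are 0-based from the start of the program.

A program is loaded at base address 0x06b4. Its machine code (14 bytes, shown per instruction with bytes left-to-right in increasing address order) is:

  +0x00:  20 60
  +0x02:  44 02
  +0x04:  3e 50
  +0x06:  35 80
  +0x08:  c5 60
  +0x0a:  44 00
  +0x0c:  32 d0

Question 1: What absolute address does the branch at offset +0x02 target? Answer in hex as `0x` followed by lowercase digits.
0x06ba

@+02  big-endian(44 02) = 0x4402
  top 6b → 0x11 → bl [J]
  [9:0] imm=2 = 2
  target = base 0x06b4 + off 0x02 + 2 + imm 2 = 0x06ba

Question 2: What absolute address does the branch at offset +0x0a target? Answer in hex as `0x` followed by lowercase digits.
0x06c0

+0x0a: 44 00 ⇒ word 0x4400 (big)
  opcode bits[15:10]=0x11: bl/J
  [9:0] imm=0 = 0
  target = base 0x06b4 + off 0x0a + 2 + imm 0 = 0x06c0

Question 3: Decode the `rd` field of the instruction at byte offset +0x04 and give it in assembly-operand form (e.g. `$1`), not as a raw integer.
off 0x04: read 3e 50 as big → 0x3e50
  opcode bits[15:10]=0xf: move/RR
  [9:7] rd=4 = $4
  [6:4] rs=5 = $5

$4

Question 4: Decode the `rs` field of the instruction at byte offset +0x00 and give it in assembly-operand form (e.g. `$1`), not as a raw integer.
+0x00: 20 60 ⇒ word 0x2060 (big)
  opcode bits[15:10]=0x8: str/RR
  rd: (w>>7)&0x7=0x0 → $0
  rs: (w>>4)&0x7=0x6 → $6

$6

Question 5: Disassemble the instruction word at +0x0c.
cp $5, $5

@+0c  big-endian(32 d0) = 0x32d0
  top 6b → 0xc → cp [RR]
  rd: (w>>7)&0x7=0x5 → $5
  rs: (w>>4)&0x7=0x5 → $5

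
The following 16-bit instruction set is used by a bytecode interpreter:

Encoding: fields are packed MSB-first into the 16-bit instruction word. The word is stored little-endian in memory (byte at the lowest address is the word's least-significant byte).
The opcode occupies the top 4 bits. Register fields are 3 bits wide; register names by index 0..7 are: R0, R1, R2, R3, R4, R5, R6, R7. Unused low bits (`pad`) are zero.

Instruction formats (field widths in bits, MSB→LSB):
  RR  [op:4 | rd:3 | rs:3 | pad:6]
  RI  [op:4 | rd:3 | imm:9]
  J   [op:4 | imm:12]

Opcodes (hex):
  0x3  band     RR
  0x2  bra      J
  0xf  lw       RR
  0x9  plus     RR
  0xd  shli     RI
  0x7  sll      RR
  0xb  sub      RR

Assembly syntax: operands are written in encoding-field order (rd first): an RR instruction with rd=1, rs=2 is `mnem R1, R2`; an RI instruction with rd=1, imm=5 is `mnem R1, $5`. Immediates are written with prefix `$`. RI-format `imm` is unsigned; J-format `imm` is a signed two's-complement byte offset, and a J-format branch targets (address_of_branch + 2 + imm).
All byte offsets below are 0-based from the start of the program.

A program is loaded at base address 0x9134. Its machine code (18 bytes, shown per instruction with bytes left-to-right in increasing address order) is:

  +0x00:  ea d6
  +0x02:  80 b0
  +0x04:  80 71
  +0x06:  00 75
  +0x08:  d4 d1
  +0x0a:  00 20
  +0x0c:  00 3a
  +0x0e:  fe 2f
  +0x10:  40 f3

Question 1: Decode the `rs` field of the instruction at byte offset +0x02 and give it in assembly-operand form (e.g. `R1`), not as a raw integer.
+0x02: 80 b0 ⇒ word 0xb080 (little)
  opcode bits[15:12]=0xb: sub/RR
  rd: (w>>9)&0x7=0x0 → R0
  rs: (w>>6)&0x7=0x2 → R2

R2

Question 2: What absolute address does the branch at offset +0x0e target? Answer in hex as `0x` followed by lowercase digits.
0x9142

off 0x0e: read fe 2f as little → 0x2ffe
  op=0x2ffe>>12=0x2 ⇒ bra (J)
  imm@[11:0]=0xffe (s12→-2) ⇒ $-2
  target = base 0x9134 + off 0x0e + 2 + imm -2 = 0x9142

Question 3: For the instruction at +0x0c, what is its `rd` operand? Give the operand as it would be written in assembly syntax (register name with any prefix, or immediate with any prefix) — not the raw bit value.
R5

[0c] 00 3a → 0x3a00
  opcode bits[15:12]=0x3: band/RR
  rd@[11:9]=0x5 ⇒ R5
  rs@[8:6]=0x0 ⇒ R0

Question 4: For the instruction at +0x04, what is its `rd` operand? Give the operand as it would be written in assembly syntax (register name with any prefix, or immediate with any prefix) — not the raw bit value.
R0

+0x04: 80 71 ⇒ word 0x7180 (little)
  opcode bits[15:12]=0x7: sll/RR
  rd@[11:9]=0x0 ⇒ R0
  rs@[8:6]=0x6 ⇒ R6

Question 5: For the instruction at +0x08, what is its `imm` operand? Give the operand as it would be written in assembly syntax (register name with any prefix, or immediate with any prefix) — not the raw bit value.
$468

[08] d4 d1 → 0xd1d4
  opcode bits[15:12]=0xd: shli/RI
  rd@[11:9]=0x0 ⇒ R0
  imm@[8:0]=0x1d4 ⇒ $468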